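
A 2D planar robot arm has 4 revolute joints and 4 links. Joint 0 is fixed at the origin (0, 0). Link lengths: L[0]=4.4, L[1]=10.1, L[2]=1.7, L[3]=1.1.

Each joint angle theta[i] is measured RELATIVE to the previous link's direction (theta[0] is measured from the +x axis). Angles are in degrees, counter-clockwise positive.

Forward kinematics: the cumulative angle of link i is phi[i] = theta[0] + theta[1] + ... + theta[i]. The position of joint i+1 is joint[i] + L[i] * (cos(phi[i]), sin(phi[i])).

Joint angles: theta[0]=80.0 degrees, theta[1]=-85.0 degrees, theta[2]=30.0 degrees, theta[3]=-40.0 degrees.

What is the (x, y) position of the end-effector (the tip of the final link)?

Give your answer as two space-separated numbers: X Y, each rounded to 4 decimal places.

Answer: 13.4289 3.8866

Derivation:
joint[0] = (0.0000, 0.0000)  (base)
link 0: phi[0] = 80 = 80 deg
  cos(80 deg) = 0.1736, sin(80 deg) = 0.9848
  joint[1] = (0.0000, 0.0000) + 4.4 * (0.1736, 0.9848) = (0.0000 + 0.7641, 0.0000 + 4.3332) = (0.7641, 4.3332)
link 1: phi[1] = 80 + -85 = -5 deg
  cos(-5 deg) = 0.9962, sin(-5 deg) = -0.0872
  joint[2] = (0.7641, 4.3332) + 10.1 * (0.9962, -0.0872) = (0.7641 + 10.0616, 4.3332 + -0.8803) = (10.8256, 3.4529)
link 2: phi[2] = 80 + -85 + 30 = 25 deg
  cos(25 deg) = 0.9063, sin(25 deg) = 0.4226
  joint[3] = (10.8256, 3.4529) + 1.7 * (0.9063, 0.4226) = (10.8256 + 1.5407, 3.4529 + 0.7185) = (12.3663, 4.1713)
link 3: phi[3] = 80 + -85 + 30 + -40 = -15 deg
  cos(-15 deg) = 0.9659, sin(-15 deg) = -0.2588
  joint[4] = (12.3663, 4.1713) + 1.1 * (0.9659, -0.2588) = (12.3663 + 1.0625, 4.1713 + -0.2847) = (13.4289, 3.8866)
End effector: (13.4289, 3.8866)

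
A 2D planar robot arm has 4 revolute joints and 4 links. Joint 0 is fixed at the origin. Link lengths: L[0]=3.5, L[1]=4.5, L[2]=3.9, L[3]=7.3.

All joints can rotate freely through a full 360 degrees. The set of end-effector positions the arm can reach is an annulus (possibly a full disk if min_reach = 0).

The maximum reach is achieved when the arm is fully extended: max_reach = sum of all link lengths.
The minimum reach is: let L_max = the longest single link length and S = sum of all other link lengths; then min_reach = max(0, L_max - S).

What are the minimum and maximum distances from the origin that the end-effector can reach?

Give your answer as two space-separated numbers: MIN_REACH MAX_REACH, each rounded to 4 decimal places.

Link lengths: [3.5, 4.5, 3.9, 7.3]
max_reach = 3.5 + 4.5 + 3.9 + 7.3 = 19.2
L_max = max([3.5, 4.5, 3.9, 7.3]) = 7.3
S (sum of others) = 19.2 - 7.3 = 11.9
min_reach = max(0, 7.3 - 11.9) = max(0, -4.6) = 0

Answer: 0.0000 19.2000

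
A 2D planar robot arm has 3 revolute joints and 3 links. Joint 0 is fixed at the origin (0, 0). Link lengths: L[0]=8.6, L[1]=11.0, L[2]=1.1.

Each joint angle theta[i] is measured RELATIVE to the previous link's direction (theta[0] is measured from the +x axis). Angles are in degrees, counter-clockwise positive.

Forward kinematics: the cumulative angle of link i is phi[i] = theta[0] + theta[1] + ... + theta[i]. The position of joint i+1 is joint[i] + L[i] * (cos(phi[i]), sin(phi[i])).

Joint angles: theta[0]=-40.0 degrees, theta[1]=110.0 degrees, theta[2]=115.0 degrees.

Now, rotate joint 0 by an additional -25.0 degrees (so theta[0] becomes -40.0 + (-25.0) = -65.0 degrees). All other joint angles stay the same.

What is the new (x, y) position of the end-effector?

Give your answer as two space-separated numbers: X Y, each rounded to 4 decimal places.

Answer: 10.3790 0.3601

Derivation:
joint[0] = (0.0000, 0.0000)  (base)
link 0: phi[0] = -65 = -65 deg
  cos(-65 deg) = 0.4226, sin(-65 deg) = -0.9063
  joint[1] = (0.0000, 0.0000) + 8.6 * (0.4226, -0.9063) = (0.0000 + 3.6345, 0.0000 + -7.7942) = (3.6345, -7.7942)
link 1: phi[1] = -65 + 110 = 45 deg
  cos(45 deg) = 0.7071, sin(45 deg) = 0.7071
  joint[2] = (3.6345, -7.7942) + 11 * (0.7071, 0.7071) = (3.6345 + 7.7782, -7.7942 + 7.7782) = (11.4127, -0.0161)
link 2: phi[2] = -65 + 110 + 115 = 160 deg
  cos(160 deg) = -0.9397, sin(160 deg) = 0.3420
  joint[3] = (11.4127, -0.0161) + 1.1 * (-0.9397, 0.3420) = (11.4127 + -1.0337, -0.0161 + 0.3762) = (10.3790, 0.3601)
End effector: (10.3790, 0.3601)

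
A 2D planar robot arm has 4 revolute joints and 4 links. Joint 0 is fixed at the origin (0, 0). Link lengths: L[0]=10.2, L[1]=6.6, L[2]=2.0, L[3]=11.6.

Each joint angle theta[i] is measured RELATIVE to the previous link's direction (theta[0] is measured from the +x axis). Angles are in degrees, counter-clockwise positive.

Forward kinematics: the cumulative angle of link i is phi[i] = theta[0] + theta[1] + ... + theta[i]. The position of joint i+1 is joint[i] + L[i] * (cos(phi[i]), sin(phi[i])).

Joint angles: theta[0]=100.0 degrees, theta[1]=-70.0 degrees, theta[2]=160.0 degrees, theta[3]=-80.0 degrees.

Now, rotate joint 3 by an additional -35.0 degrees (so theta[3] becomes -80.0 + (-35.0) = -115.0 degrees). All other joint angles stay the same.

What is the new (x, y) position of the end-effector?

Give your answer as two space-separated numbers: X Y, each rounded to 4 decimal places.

joint[0] = (0.0000, 0.0000)  (base)
link 0: phi[0] = 100 = 100 deg
  cos(100 deg) = -0.1736, sin(100 deg) = 0.9848
  joint[1] = (0.0000, 0.0000) + 10.2 * (-0.1736, 0.9848) = (0.0000 + -1.7712, 0.0000 + 10.0450) = (-1.7712, 10.0450)
link 1: phi[1] = 100 + -70 = 30 deg
  cos(30 deg) = 0.8660, sin(30 deg) = 0.5000
  joint[2] = (-1.7712, 10.0450) + 6.6 * (0.8660, 0.5000) = (-1.7712 + 5.7158, 10.0450 + 3.3000) = (3.9446, 13.3450)
link 2: phi[2] = 100 + -70 + 160 = 190 deg
  cos(190 deg) = -0.9848, sin(190 deg) = -0.1736
  joint[3] = (3.9446, 13.3450) + 2 * (-0.9848, -0.1736) = (3.9446 + -1.9696, 13.3450 + -0.3473) = (1.9749, 12.9977)
link 3: phi[3] = 100 + -70 + 160 + -115 = 75 deg
  cos(75 deg) = 0.2588, sin(75 deg) = 0.9659
  joint[4] = (1.9749, 12.9977) + 11.6 * (0.2588, 0.9659) = (1.9749 + 3.0023, 12.9977 + 11.2047) = (4.9772, 24.2025)
End effector: (4.9772, 24.2025)

Answer: 4.9772 24.2025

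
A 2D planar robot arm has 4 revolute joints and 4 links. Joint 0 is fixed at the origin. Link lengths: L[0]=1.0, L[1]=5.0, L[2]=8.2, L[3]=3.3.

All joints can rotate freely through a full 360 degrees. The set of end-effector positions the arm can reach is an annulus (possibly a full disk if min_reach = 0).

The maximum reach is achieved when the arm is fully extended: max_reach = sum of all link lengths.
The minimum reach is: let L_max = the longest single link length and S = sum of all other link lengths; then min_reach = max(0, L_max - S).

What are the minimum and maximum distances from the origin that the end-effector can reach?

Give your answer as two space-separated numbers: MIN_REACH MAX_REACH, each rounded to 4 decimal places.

Answer: 0.0000 17.5000

Derivation:
Link lengths: [1.0, 5.0, 8.2, 3.3]
max_reach = 1 + 5 + 8.2 + 3.3 = 17.5
L_max = max([1.0, 5.0, 8.2, 3.3]) = 8.2
S (sum of others) = 17.5 - 8.2 = 9.3
min_reach = max(0, 8.2 - 9.3) = max(0, -1.1) = 0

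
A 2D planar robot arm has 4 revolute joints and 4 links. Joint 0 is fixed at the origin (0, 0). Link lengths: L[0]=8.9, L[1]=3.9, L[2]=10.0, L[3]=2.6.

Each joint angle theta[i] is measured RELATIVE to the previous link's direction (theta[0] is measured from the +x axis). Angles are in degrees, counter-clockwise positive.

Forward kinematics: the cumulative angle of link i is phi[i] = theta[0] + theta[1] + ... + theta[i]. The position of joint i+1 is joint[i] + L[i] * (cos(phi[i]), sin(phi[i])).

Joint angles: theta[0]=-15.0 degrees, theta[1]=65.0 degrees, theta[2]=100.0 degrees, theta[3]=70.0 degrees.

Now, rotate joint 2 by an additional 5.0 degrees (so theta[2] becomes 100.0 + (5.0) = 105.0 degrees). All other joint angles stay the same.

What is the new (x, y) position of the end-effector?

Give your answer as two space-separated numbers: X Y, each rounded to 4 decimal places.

joint[0] = (0.0000, 0.0000)  (base)
link 0: phi[0] = -15 = -15 deg
  cos(-15 deg) = 0.9659, sin(-15 deg) = -0.2588
  joint[1] = (0.0000, 0.0000) + 8.9 * (0.9659, -0.2588) = (0.0000 + 8.5967, 0.0000 + -2.3035) = (8.5967, -2.3035)
link 1: phi[1] = -15 + 65 = 50 deg
  cos(50 deg) = 0.6428, sin(50 deg) = 0.7660
  joint[2] = (8.5967, -2.3035) + 3.9 * (0.6428, 0.7660) = (8.5967 + 2.5069, -2.3035 + 2.9876) = (11.1036, 0.6841)
link 2: phi[2] = -15 + 65 + 105 = 155 deg
  cos(155 deg) = -0.9063, sin(155 deg) = 0.4226
  joint[3] = (11.1036, 0.6841) + 10 * (-0.9063, 0.4226) = (11.1036 + -9.0631, 0.6841 + 4.2262) = (2.0405, 4.9103)
link 3: phi[3] = -15 + 65 + 105 + 70 = 225 deg
  cos(225 deg) = -0.7071, sin(225 deg) = -0.7071
  joint[4] = (2.0405, 4.9103) + 2.6 * (-0.7071, -0.7071) = (2.0405 + -1.8385, 4.9103 + -1.8385) = (0.2021, 3.0718)
End effector: (0.2021, 3.0718)

Answer: 0.2021 3.0718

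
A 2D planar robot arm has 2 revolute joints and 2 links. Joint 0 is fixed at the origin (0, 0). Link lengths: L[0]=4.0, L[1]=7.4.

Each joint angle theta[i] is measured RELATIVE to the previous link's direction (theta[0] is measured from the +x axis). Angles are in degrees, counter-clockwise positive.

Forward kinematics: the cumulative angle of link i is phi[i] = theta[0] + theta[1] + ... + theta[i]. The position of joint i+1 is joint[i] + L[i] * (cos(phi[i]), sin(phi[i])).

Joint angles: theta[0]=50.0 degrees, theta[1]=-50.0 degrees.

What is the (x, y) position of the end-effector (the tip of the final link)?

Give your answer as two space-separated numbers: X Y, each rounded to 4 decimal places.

Answer: 9.9712 3.0642

Derivation:
joint[0] = (0.0000, 0.0000)  (base)
link 0: phi[0] = 50 = 50 deg
  cos(50 deg) = 0.6428, sin(50 deg) = 0.7660
  joint[1] = (0.0000, 0.0000) + 4 * (0.6428, 0.7660) = (0.0000 + 2.5712, 0.0000 + 3.0642) = (2.5712, 3.0642)
link 1: phi[1] = 50 + -50 = 0 deg
  cos(0 deg) = 1.0000, sin(0 deg) = 0.0000
  joint[2] = (2.5712, 3.0642) + 7.4 * (1.0000, 0.0000) = (2.5712 + 7.4000, 3.0642 + 0.0000) = (9.9712, 3.0642)
End effector: (9.9712, 3.0642)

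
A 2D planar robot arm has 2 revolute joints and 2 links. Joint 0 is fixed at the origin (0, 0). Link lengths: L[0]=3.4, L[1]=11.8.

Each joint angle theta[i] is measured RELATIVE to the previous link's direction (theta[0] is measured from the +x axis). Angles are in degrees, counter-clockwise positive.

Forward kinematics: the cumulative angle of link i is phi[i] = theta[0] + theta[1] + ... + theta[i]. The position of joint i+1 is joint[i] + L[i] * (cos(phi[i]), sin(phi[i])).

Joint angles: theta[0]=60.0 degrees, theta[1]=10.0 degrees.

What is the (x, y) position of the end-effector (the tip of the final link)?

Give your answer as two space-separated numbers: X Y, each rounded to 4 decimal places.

joint[0] = (0.0000, 0.0000)  (base)
link 0: phi[0] = 60 = 60 deg
  cos(60 deg) = 0.5000, sin(60 deg) = 0.8660
  joint[1] = (0.0000, 0.0000) + 3.4 * (0.5000, 0.8660) = (0.0000 + 1.7000, 0.0000 + 2.9445) = (1.7000, 2.9445)
link 1: phi[1] = 60 + 10 = 70 deg
  cos(70 deg) = 0.3420, sin(70 deg) = 0.9397
  joint[2] = (1.7000, 2.9445) + 11.8 * (0.3420, 0.9397) = (1.7000 + 4.0358, 2.9445 + 11.0884) = (5.7358, 14.0329)
End effector: (5.7358, 14.0329)

Answer: 5.7358 14.0329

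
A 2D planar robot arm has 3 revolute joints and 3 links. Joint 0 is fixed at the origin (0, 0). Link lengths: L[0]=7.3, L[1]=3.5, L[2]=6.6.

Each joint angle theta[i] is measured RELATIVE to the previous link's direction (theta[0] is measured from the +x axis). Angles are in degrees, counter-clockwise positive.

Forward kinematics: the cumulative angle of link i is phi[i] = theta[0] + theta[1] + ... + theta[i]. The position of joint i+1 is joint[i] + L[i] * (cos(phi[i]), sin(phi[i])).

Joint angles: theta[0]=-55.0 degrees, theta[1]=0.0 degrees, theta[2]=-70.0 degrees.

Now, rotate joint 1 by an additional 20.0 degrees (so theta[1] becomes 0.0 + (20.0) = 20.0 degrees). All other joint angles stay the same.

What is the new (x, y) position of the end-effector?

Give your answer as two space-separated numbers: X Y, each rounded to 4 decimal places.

Answer: 5.3459 -14.3624

Derivation:
joint[0] = (0.0000, 0.0000)  (base)
link 0: phi[0] = -55 = -55 deg
  cos(-55 deg) = 0.5736, sin(-55 deg) = -0.8192
  joint[1] = (0.0000, 0.0000) + 7.3 * (0.5736, -0.8192) = (0.0000 + 4.1871, 0.0000 + -5.9798) = (4.1871, -5.9798)
link 1: phi[1] = -55 + 20 = -35 deg
  cos(-35 deg) = 0.8192, sin(-35 deg) = -0.5736
  joint[2] = (4.1871, -5.9798) + 3.5 * (0.8192, -0.5736) = (4.1871 + 2.8670, -5.9798 + -2.0075) = (7.0541, -7.9873)
link 2: phi[2] = -55 + 20 + -70 = -105 deg
  cos(-105 deg) = -0.2588, sin(-105 deg) = -0.9659
  joint[3] = (7.0541, -7.9873) + 6.6 * (-0.2588, -0.9659) = (7.0541 + -1.7082, -7.9873 + -6.3751) = (5.3459, -14.3624)
End effector: (5.3459, -14.3624)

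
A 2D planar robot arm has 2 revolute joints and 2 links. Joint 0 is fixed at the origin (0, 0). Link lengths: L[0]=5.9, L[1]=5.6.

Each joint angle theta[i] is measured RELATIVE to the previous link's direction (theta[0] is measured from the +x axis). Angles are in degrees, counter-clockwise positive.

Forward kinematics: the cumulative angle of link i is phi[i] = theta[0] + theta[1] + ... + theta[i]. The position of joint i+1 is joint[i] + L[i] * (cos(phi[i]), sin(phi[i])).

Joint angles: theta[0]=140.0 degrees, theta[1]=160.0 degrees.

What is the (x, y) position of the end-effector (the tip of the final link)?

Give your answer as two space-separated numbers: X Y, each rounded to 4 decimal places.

Answer: -1.7197 -1.0573

Derivation:
joint[0] = (0.0000, 0.0000)  (base)
link 0: phi[0] = 140 = 140 deg
  cos(140 deg) = -0.7660, sin(140 deg) = 0.6428
  joint[1] = (0.0000, 0.0000) + 5.9 * (-0.7660, 0.6428) = (0.0000 + -4.5197, 0.0000 + 3.7924) = (-4.5197, 3.7924)
link 1: phi[1] = 140 + 160 = 300 deg
  cos(300 deg) = 0.5000, sin(300 deg) = -0.8660
  joint[2] = (-4.5197, 3.7924) + 5.6 * (0.5000, -0.8660) = (-4.5197 + 2.8000, 3.7924 + -4.8497) = (-1.7197, -1.0573)
End effector: (-1.7197, -1.0573)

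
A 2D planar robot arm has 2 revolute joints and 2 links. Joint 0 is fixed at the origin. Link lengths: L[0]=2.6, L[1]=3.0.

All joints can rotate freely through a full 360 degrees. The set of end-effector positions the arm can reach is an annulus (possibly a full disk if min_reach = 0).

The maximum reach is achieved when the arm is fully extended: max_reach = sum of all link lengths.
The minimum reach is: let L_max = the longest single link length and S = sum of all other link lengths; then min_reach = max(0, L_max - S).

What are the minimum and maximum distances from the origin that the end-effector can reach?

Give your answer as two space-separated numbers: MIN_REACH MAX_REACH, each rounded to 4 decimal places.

Link lengths: [2.6, 3.0]
max_reach = 2.6 + 3 = 5.6
L_max = max([2.6, 3.0]) = 3
S (sum of others) = 5.6 - 3 = 2.6
min_reach = max(0, 3 - 2.6) = max(0, 0.4) = 0.4

Answer: 0.4000 5.6000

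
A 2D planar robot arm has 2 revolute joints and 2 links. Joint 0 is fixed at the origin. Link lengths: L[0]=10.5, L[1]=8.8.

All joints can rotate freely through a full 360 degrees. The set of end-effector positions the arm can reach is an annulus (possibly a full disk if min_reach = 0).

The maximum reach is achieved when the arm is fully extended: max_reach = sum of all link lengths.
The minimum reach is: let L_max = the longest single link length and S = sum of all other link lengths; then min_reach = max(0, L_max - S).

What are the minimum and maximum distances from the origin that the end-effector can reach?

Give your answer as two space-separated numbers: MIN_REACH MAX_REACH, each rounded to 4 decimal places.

Answer: 1.7000 19.3000

Derivation:
Link lengths: [10.5, 8.8]
max_reach = 10.5 + 8.8 = 19.3
L_max = max([10.5, 8.8]) = 10.5
S (sum of others) = 19.3 - 10.5 = 8.8
min_reach = max(0, 10.5 - 8.8) = max(0, 1.7) = 1.7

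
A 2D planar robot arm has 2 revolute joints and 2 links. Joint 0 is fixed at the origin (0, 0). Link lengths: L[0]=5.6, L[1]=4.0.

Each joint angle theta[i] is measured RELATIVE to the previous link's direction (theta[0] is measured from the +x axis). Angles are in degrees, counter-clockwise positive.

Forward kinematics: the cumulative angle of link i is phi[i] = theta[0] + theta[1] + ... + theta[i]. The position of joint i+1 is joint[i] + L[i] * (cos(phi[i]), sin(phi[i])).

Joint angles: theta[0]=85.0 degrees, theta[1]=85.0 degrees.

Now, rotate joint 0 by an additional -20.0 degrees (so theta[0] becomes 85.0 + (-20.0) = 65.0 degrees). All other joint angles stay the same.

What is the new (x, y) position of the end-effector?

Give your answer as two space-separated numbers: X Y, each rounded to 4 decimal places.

joint[0] = (0.0000, 0.0000)  (base)
link 0: phi[0] = 65 = 65 deg
  cos(65 deg) = 0.4226, sin(65 deg) = 0.9063
  joint[1] = (0.0000, 0.0000) + 5.6 * (0.4226, 0.9063) = (0.0000 + 2.3667, 0.0000 + 5.0753) = (2.3667, 5.0753)
link 1: phi[1] = 65 + 85 = 150 deg
  cos(150 deg) = -0.8660, sin(150 deg) = 0.5000
  joint[2] = (2.3667, 5.0753) + 4 * (-0.8660, 0.5000) = (2.3667 + -3.4641, 5.0753 + 2.0000) = (-1.0974, 7.0753)
End effector: (-1.0974, 7.0753)

Answer: -1.0974 7.0753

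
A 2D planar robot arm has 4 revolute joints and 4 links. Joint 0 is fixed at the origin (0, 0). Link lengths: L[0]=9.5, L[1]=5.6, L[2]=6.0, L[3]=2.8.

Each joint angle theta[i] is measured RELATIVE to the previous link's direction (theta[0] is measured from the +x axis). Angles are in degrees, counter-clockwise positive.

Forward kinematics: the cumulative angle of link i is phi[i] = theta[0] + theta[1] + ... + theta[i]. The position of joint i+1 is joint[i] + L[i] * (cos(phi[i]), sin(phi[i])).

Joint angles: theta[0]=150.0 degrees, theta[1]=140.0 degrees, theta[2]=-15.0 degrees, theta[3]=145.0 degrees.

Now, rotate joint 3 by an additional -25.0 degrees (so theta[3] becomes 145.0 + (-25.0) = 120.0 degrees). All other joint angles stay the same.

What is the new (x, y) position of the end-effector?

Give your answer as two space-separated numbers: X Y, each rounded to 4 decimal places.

Answer: -3.4954 -4.8834

Derivation:
joint[0] = (0.0000, 0.0000)  (base)
link 0: phi[0] = 150 = 150 deg
  cos(150 deg) = -0.8660, sin(150 deg) = 0.5000
  joint[1] = (0.0000, 0.0000) + 9.5 * (-0.8660, 0.5000) = (0.0000 + -8.2272, 0.0000 + 4.7500) = (-8.2272, 4.7500)
link 1: phi[1] = 150 + 140 = 290 deg
  cos(290 deg) = 0.3420, sin(290 deg) = -0.9397
  joint[2] = (-8.2272, 4.7500) + 5.6 * (0.3420, -0.9397) = (-8.2272 + 1.9153, 4.7500 + -5.2623) = (-6.3119, -0.5123)
link 2: phi[2] = 150 + 140 + -15 = 275 deg
  cos(275 deg) = 0.0872, sin(275 deg) = -0.9962
  joint[3] = (-6.3119, -0.5123) + 6 * (0.0872, -0.9962) = (-6.3119 + 0.5229, -0.5123 + -5.9772) = (-5.7890, -6.4894)
link 3: phi[3] = 150 + 140 + -15 + 120 = 395 deg
  cos(395 deg) = 0.8192, sin(395 deg) = 0.5736
  joint[4] = (-5.7890, -6.4894) + 2.8 * (0.8192, 0.5736) = (-5.7890 + 2.2936, -6.4894 + 1.6060) = (-3.4954, -4.8834)
End effector: (-3.4954, -4.8834)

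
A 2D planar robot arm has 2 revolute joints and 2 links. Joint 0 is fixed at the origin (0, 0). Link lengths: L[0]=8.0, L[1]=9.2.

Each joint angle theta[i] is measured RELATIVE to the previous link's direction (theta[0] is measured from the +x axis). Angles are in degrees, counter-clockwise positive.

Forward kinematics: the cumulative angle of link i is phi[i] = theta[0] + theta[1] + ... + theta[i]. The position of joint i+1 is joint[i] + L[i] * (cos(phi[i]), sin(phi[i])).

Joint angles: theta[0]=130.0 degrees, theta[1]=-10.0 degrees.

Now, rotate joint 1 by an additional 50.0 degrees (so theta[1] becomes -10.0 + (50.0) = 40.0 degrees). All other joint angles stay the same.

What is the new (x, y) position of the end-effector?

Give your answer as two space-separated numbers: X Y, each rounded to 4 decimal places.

Answer: -14.2025 7.7259

Derivation:
joint[0] = (0.0000, 0.0000)  (base)
link 0: phi[0] = 130 = 130 deg
  cos(130 deg) = -0.6428, sin(130 deg) = 0.7660
  joint[1] = (0.0000, 0.0000) + 8 * (-0.6428, 0.7660) = (0.0000 + -5.1423, 0.0000 + 6.1284) = (-5.1423, 6.1284)
link 1: phi[1] = 130 + 40 = 170 deg
  cos(170 deg) = -0.9848, sin(170 deg) = 0.1736
  joint[2] = (-5.1423, 6.1284) + 9.2 * (-0.9848, 0.1736) = (-5.1423 + -9.0602, 6.1284 + 1.5976) = (-14.2025, 7.7259)
End effector: (-14.2025, 7.7259)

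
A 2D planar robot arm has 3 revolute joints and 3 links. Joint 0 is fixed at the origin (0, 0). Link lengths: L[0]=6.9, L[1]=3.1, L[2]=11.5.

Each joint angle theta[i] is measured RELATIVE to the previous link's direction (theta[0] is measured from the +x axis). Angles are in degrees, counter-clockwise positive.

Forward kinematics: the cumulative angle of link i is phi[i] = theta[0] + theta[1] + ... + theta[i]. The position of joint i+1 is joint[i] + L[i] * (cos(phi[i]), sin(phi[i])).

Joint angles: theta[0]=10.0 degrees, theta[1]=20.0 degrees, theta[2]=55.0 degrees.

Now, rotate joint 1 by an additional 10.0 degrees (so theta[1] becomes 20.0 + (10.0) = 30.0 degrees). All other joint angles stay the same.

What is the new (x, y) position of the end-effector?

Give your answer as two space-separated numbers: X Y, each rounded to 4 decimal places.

joint[0] = (0.0000, 0.0000)  (base)
link 0: phi[0] = 10 = 10 deg
  cos(10 deg) = 0.9848, sin(10 deg) = 0.1736
  joint[1] = (0.0000, 0.0000) + 6.9 * (0.9848, 0.1736) = (0.0000 + 6.7952, 0.0000 + 1.1982) = (6.7952, 1.1982)
link 1: phi[1] = 10 + 30 = 40 deg
  cos(40 deg) = 0.7660, sin(40 deg) = 0.6428
  joint[2] = (6.7952, 1.1982) + 3.1 * (0.7660, 0.6428) = (6.7952 + 2.3747, 1.1982 + 1.9926) = (9.1699, 3.1908)
link 2: phi[2] = 10 + 30 + 55 = 95 deg
  cos(95 deg) = -0.0872, sin(95 deg) = 0.9962
  joint[3] = (9.1699, 3.1908) + 11.5 * (-0.0872, 0.9962) = (9.1699 + -1.0023, 3.1908 + 11.4562) = (8.1676, 14.6471)
End effector: (8.1676, 14.6471)

Answer: 8.1676 14.6471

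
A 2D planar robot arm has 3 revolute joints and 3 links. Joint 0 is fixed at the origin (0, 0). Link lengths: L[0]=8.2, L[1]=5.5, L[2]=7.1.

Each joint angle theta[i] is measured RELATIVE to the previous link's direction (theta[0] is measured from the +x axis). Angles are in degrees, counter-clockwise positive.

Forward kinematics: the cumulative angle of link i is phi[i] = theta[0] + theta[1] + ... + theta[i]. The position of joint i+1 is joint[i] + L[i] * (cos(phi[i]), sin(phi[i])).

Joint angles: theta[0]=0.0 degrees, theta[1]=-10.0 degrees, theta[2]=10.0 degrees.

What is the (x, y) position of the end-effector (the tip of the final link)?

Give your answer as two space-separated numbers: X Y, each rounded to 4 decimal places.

Answer: 20.7164 -0.9551

Derivation:
joint[0] = (0.0000, 0.0000)  (base)
link 0: phi[0] = 0 = 0 deg
  cos(0 deg) = 1.0000, sin(0 deg) = 0.0000
  joint[1] = (0.0000, 0.0000) + 8.2 * (1.0000, 0.0000) = (0.0000 + 8.2000, 0.0000 + 0.0000) = (8.2000, 0.0000)
link 1: phi[1] = 0 + -10 = -10 deg
  cos(-10 deg) = 0.9848, sin(-10 deg) = -0.1736
  joint[2] = (8.2000, 0.0000) + 5.5 * (0.9848, -0.1736) = (8.2000 + 5.4164, 0.0000 + -0.9551) = (13.6164, -0.9551)
link 2: phi[2] = 0 + -10 + 10 = 0 deg
  cos(0 deg) = 1.0000, sin(0 deg) = 0.0000
  joint[3] = (13.6164, -0.9551) + 7.1 * (1.0000, 0.0000) = (13.6164 + 7.1000, -0.9551 + 0.0000) = (20.7164, -0.9551)
End effector: (20.7164, -0.9551)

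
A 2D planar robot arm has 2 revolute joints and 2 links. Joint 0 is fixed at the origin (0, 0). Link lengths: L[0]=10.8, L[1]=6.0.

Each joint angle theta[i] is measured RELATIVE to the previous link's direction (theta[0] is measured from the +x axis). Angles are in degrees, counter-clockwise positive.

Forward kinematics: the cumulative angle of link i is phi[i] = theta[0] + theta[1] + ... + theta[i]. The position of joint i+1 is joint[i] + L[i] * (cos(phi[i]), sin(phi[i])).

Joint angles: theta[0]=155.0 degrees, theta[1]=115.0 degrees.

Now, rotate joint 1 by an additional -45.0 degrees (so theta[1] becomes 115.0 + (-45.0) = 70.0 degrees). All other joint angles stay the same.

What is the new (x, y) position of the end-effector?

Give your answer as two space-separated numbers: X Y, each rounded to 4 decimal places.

Answer: -14.0308 0.3216

Derivation:
joint[0] = (0.0000, 0.0000)  (base)
link 0: phi[0] = 155 = 155 deg
  cos(155 deg) = -0.9063, sin(155 deg) = 0.4226
  joint[1] = (0.0000, 0.0000) + 10.8 * (-0.9063, 0.4226) = (0.0000 + -9.7881, 0.0000 + 4.5643) = (-9.7881, 4.5643)
link 1: phi[1] = 155 + 70 = 225 deg
  cos(225 deg) = -0.7071, sin(225 deg) = -0.7071
  joint[2] = (-9.7881, 4.5643) + 6 * (-0.7071, -0.7071) = (-9.7881 + -4.2426, 4.5643 + -4.2426) = (-14.0308, 0.3216)
End effector: (-14.0308, 0.3216)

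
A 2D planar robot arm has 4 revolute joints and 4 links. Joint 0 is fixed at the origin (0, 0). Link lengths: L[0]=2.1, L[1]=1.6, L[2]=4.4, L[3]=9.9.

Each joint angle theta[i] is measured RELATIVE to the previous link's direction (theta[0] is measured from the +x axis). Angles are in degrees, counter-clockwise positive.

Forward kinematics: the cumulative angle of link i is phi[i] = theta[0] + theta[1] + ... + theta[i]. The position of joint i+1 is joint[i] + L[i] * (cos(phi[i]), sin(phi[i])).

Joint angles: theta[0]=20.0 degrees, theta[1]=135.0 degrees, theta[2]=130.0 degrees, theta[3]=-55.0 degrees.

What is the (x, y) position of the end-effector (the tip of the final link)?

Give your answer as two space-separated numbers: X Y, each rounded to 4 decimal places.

joint[0] = (0.0000, 0.0000)  (base)
link 0: phi[0] = 20 = 20 deg
  cos(20 deg) = 0.9397, sin(20 deg) = 0.3420
  joint[1] = (0.0000, 0.0000) + 2.1 * (0.9397, 0.3420) = (0.0000 + 1.9734, 0.0000 + 0.7182) = (1.9734, 0.7182)
link 1: phi[1] = 20 + 135 = 155 deg
  cos(155 deg) = -0.9063, sin(155 deg) = 0.4226
  joint[2] = (1.9734, 0.7182) + 1.6 * (-0.9063, 0.4226) = (1.9734 + -1.4501, 0.7182 + 0.6762) = (0.5233, 1.3944)
link 2: phi[2] = 20 + 135 + 130 = 285 deg
  cos(285 deg) = 0.2588, sin(285 deg) = -0.9659
  joint[3] = (0.5233, 1.3944) + 4.4 * (0.2588, -0.9659) = (0.5233 + 1.1388, 1.3944 + -4.2501) = (1.6621, -2.8556)
link 3: phi[3] = 20 + 135 + 130 + -55 = 230 deg
  cos(230 deg) = -0.6428, sin(230 deg) = -0.7660
  joint[4] = (1.6621, -2.8556) + 9.9 * (-0.6428, -0.7660) = (1.6621 + -6.3636, -2.8556 + -7.5838) = (-4.7015, -10.4395)
End effector: (-4.7015, -10.4395)

Answer: -4.7015 -10.4395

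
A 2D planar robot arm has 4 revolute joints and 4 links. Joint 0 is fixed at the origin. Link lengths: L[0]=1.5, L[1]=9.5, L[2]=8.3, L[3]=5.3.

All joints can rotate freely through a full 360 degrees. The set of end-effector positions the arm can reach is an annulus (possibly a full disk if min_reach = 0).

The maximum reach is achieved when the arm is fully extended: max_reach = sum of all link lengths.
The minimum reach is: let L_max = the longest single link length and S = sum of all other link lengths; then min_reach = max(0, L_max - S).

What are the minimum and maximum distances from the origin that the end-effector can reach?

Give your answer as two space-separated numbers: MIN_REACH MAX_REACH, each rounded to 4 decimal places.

Answer: 0.0000 24.6000

Derivation:
Link lengths: [1.5, 9.5, 8.3, 5.3]
max_reach = 1.5 + 9.5 + 8.3 + 5.3 = 24.6
L_max = max([1.5, 9.5, 8.3, 5.3]) = 9.5
S (sum of others) = 24.6 - 9.5 = 15.1
min_reach = max(0, 9.5 - 15.1) = max(0, -5.6) = 0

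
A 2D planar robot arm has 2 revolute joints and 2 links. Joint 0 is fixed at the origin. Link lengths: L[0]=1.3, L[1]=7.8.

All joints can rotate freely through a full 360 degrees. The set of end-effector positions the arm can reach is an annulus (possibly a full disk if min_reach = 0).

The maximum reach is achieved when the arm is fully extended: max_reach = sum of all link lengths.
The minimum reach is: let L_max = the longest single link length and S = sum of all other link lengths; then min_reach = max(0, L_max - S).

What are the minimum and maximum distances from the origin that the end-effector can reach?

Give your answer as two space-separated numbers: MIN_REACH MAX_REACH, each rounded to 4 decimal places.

Link lengths: [1.3, 7.8]
max_reach = 1.3 + 7.8 = 9.1
L_max = max([1.3, 7.8]) = 7.8
S (sum of others) = 9.1 - 7.8 = 1.3
min_reach = max(0, 7.8 - 1.3) = max(0, 6.5) = 6.5

Answer: 6.5000 9.1000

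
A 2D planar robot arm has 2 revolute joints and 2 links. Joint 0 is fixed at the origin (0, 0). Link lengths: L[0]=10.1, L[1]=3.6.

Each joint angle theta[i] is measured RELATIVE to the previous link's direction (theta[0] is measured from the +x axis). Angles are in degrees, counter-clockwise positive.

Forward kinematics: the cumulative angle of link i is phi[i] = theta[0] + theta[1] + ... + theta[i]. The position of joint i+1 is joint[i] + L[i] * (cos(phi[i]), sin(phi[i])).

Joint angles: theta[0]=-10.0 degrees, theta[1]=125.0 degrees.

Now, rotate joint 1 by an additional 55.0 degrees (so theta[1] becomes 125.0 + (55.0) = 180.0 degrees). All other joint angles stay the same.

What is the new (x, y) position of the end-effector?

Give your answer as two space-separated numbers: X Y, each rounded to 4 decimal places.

joint[0] = (0.0000, 0.0000)  (base)
link 0: phi[0] = -10 = -10 deg
  cos(-10 deg) = 0.9848, sin(-10 deg) = -0.1736
  joint[1] = (0.0000, 0.0000) + 10.1 * (0.9848, -0.1736) = (0.0000 + 9.9466, 0.0000 + -1.7538) = (9.9466, -1.7538)
link 1: phi[1] = -10 + 180 = 170 deg
  cos(170 deg) = -0.9848, sin(170 deg) = 0.1736
  joint[2] = (9.9466, -1.7538) + 3.6 * (-0.9848, 0.1736) = (9.9466 + -3.5453, -1.7538 + 0.6251) = (6.4013, -1.1287)
End effector: (6.4013, -1.1287)

Answer: 6.4013 -1.1287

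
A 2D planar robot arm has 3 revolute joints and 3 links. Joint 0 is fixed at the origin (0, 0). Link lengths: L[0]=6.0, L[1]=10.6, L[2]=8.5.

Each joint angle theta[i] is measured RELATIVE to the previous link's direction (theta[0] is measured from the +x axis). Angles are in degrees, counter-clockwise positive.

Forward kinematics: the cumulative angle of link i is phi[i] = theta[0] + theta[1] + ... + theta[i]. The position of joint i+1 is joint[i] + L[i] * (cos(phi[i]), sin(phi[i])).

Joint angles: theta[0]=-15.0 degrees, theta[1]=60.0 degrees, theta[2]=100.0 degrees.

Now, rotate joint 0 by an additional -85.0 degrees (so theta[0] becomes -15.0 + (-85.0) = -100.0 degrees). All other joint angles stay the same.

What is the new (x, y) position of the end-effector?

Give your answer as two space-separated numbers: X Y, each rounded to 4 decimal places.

joint[0] = (0.0000, 0.0000)  (base)
link 0: phi[0] = -100 = -100 deg
  cos(-100 deg) = -0.1736, sin(-100 deg) = -0.9848
  joint[1] = (0.0000, 0.0000) + 6 * (-0.1736, -0.9848) = (0.0000 + -1.0419, 0.0000 + -5.9088) = (-1.0419, -5.9088)
link 1: phi[1] = -100 + 60 = -40 deg
  cos(-40 deg) = 0.7660, sin(-40 deg) = -0.6428
  joint[2] = (-1.0419, -5.9088) + 10.6 * (0.7660, -0.6428) = (-1.0419 + 8.1201, -5.9088 + -6.8135) = (7.0782, -12.7224)
link 2: phi[2] = -100 + 60 + 100 = 60 deg
  cos(60 deg) = 0.5000, sin(60 deg) = 0.8660
  joint[3] = (7.0782, -12.7224) + 8.5 * (0.5000, 0.8660) = (7.0782 + 4.2500, -12.7224 + 7.3612) = (11.3282, -5.3612)
End effector: (11.3282, -5.3612)

Answer: 11.3282 -5.3612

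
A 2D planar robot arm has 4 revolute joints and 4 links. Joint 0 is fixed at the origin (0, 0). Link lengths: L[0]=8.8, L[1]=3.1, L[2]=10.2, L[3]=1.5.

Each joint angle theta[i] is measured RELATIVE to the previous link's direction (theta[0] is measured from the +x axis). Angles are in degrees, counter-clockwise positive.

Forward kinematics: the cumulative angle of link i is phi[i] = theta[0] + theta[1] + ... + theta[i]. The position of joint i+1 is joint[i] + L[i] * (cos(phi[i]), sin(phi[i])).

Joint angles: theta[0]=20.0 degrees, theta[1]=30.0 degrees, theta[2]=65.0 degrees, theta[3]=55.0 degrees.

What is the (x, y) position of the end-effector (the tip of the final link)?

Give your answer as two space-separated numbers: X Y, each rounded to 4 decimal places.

joint[0] = (0.0000, 0.0000)  (base)
link 0: phi[0] = 20 = 20 deg
  cos(20 deg) = 0.9397, sin(20 deg) = 0.3420
  joint[1] = (0.0000, 0.0000) + 8.8 * (0.9397, 0.3420) = (0.0000 + 8.2693, 0.0000 + 3.0098) = (8.2693, 3.0098)
link 1: phi[1] = 20 + 30 = 50 deg
  cos(50 deg) = 0.6428, sin(50 deg) = 0.7660
  joint[2] = (8.2693, 3.0098) + 3.1 * (0.6428, 0.7660) = (8.2693 + 1.9926, 3.0098 + 2.3747) = (10.2619, 5.3845)
link 2: phi[2] = 20 + 30 + 65 = 115 deg
  cos(115 deg) = -0.4226, sin(115 deg) = 0.9063
  joint[3] = (10.2619, 5.3845) + 10.2 * (-0.4226, 0.9063) = (10.2619 + -4.3107, 5.3845 + 9.2443) = (5.9512, 14.6289)
link 3: phi[3] = 20 + 30 + 65 + 55 = 170 deg
  cos(170 deg) = -0.9848, sin(170 deg) = 0.1736
  joint[4] = (5.9512, 14.6289) + 1.5 * (-0.9848, 0.1736) = (5.9512 + -1.4772, 14.6289 + 0.2605) = (4.4740, 14.8893)
End effector: (4.4740, 14.8893)

Answer: 4.4740 14.8893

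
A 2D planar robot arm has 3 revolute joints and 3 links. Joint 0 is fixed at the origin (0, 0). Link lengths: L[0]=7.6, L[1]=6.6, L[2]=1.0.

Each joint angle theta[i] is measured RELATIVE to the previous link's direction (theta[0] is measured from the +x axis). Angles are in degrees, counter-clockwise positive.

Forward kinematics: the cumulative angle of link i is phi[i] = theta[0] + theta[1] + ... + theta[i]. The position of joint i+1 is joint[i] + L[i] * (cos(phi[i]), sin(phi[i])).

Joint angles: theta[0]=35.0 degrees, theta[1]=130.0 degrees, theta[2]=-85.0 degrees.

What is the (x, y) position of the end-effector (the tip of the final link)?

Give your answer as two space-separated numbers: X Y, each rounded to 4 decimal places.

joint[0] = (0.0000, 0.0000)  (base)
link 0: phi[0] = 35 = 35 deg
  cos(35 deg) = 0.8192, sin(35 deg) = 0.5736
  joint[1] = (0.0000, 0.0000) + 7.6 * (0.8192, 0.5736) = (0.0000 + 6.2256, 0.0000 + 4.3592) = (6.2256, 4.3592)
link 1: phi[1] = 35 + 130 = 165 deg
  cos(165 deg) = -0.9659, sin(165 deg) = 0.2588
  joint[2] = (6.2256, 4.3592) + 6.6 * (-0.9659, 0.2588) = (6.2256 + -6.3751, 4.3592 + 1.7082) = (-0.1496, 6.0674)
link 2: phi[2] = 35 + 130 + -85 = 80 deg
  cos(80 deg) = 0.1736, sin(80 deg) = 0.9848
  joint[3] = (-0.1496, 6.0674) + 1 * (0.1736, 0.9848) = (-0.1496 + 0.1736, 6.0674 + 0.9848) = (0.0241, 7.0522)
End effector: (0.0241, 7.0522)

Answer: 0.0241 7.0522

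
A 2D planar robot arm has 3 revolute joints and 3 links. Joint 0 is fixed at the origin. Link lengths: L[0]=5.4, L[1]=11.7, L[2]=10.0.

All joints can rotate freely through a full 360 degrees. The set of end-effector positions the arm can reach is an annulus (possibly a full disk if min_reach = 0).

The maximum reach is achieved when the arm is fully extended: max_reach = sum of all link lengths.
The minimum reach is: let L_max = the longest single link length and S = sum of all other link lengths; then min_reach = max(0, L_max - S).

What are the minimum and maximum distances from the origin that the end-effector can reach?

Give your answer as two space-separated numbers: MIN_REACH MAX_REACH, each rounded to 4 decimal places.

Answer: 0.0000 27.1000

Derivation:
Link lengths: [5.4, 11.7, 10.0]
max_reach = 5.4 + 11.7 + 10 = 27.1
L_max = max([5.4, 11.7, 10.0]) = 11.7
S (sum of others) = 27.1 - 11.7 = 15.4
min_reach = max(0, 11.7 - 15.4) = max(0, -3.7) = 0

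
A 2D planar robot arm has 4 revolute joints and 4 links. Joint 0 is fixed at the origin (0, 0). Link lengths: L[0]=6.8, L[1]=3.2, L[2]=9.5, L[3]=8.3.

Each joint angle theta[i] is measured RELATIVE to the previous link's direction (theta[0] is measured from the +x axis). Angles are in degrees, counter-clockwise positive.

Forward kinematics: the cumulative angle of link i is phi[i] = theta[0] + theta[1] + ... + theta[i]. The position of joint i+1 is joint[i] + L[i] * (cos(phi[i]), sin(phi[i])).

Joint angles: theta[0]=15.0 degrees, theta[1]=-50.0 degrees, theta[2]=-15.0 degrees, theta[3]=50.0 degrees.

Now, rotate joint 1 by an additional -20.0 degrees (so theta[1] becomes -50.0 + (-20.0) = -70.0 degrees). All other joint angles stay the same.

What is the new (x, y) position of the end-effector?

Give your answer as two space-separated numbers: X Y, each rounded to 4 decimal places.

Answer: 19.4524 -12.6272

Derivation:
joint[0] = (0.0000, 0.0000)  (base)
link 0: phi[0] = 15 = 15 deg
  cos(15 deg) = 0.9659, sin(15 deg) = 0.2588
  joint[1] = (0.0000, 0.0000) + 6.8 * (0.9659, 0.2588) = (0.0000 + 6.5683, 0.0000 + 1.7600) = (6.5683, 1.7600)
link 1: phi[1] = 15 + -70 = -55 deg
  cos(-55 deg) = 0.5736, sin(-55 deg) = -0.8192
  joint[2] = (6.5683, 1.7600) + 3.2 * (0.5736, -0.8192) = (6.5683 + 1.8354, 1.7600 + -2.6213) = (8.4037, -0.8613)
link 2: phi[2] = 15 + -70 + -15 = -70 deg
  cos(-70 deg) = 0.3420, sin(-70 deg) = -0.9397
  joint[3] = (8.4037, -0.8613) + 9.5 * (0.3420, -0.9397) = (8.4037 + 3.2492, -0.8613 + -8.9271) = (11.6529, -9.7884)
link 3: phi[3] = 15 + -70 + -15 + 50 = -20 deg
  cos(-20 deg) = 0.9397, sin(-20 deg) = -0.3420
  joint[4] = (11.6529, -9.7884) + 8.3 * (0.9397, -0.3420) = (11.6529 + 7.7994, -9.7884 + -2.8388) = (19.4524, -12.6272)
End effector: (19.4524, -12.6272)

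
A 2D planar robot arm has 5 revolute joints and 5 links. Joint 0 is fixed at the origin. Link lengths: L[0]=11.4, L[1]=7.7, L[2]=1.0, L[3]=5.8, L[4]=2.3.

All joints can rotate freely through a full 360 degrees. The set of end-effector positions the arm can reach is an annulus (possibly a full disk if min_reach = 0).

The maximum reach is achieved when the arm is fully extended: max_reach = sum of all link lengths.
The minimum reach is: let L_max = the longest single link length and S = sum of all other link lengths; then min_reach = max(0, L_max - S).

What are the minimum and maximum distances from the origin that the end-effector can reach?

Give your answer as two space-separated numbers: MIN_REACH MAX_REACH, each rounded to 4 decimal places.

Answer: 0.0000 28.2000

Derivation:
Link lengths: [11.4, 7.7, 1.0, 5.8, 2.3]
max_reach = 11.4 + 7.7 + 1 + 5.8 + 2.3 = 28.2
L_max = max([11.4, 7.7, 1.0, 5.8, 2.3]) = 11.4
S (sum of others) = 28.2 - 11.4 = 16.8
min_reach = max(0, 11.4 - 16.8) = max(0, -5.4) = 0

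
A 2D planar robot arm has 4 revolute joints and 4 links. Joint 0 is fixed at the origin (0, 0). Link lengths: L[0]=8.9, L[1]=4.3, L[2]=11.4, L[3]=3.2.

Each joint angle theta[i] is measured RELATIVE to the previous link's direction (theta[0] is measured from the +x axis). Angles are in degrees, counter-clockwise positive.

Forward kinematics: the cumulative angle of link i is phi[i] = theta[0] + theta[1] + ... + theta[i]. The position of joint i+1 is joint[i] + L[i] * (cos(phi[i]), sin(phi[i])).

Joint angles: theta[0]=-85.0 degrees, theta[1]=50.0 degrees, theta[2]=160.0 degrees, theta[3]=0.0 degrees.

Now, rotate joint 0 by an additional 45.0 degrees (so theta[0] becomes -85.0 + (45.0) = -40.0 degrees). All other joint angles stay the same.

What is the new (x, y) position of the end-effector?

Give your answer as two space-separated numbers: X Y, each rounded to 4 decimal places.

joint[0] = (0.0000, 0.0000)  (base)
link 0: phi[0] = -40 = -40 deg
  cos(-40 deg) = 0.7660, sin(-40 deg) = -0.6428
  joint[1] = (0.0000, 0.0000) + 8.9 * (0.7660, -0.6428) = (0.0000 + 6.8178, 0.0000 + -5.7208) = (6.8178, -5.7208)
link 1: phi[1] = -40 + 50 = 10 deg
  cos(10 deg) = 0.9848, sin(10 deg) = 0.1736
  joint[2] = (6.8178, -5.7208) + 4.3 * (0.9848, 0.1736) = (6.8178 + 4.2347, -5.7208 + 0.7467) = (11.0525, -4.9741)
link 2: phi[2] = -40 + 50 + 160 = 170 deg
  cos(170 deg) = -0.9848, sin(170 deg) = 0.1736
  joint[3] = (11.0525, -4.9741) + 11.4 * (-0.9848, 0.1736) = (11.0525 + -11.2268, -4.9741 + 1.9796) = (-0.1743, -2.9945)
link 3: phi[3] = -40 + 50 + 160 + 0 = 170 deg
  cos(170 deg) = -0.9848, sin(170 deg) = 0.1736
  joint[4] = (-0.1743, -2.9945) + 3.2 * (-0.9848, 0.1736) = (-0.1743 + -3.1514, -2.9945 + 0.5557) = (-3.3257, -2.4389)
End effector: (-3.3257, -2.4389)

Answer: -3.3257 -2.4389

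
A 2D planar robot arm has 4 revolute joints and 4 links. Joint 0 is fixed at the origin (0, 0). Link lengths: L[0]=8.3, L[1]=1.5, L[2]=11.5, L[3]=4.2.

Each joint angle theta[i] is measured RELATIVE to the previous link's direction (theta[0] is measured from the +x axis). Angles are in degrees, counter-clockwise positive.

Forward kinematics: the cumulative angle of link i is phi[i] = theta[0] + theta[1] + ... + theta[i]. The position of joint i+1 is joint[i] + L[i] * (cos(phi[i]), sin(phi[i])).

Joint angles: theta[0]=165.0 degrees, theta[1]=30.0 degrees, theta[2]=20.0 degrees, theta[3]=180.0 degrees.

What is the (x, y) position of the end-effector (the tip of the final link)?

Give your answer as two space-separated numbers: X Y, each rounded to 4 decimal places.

Answer: -15.4459 -2.4271

Derivation:
joint[0] = (0.0000, 0.0000)  (base)
link 0: phi[0] = 165 = 165 deg
  cos(165 deg) = -0.9659, sin(165 deg) = 0.2588
  joint[1] = (0.0000, 0.0000) + 8.3 * (-0.9659, 0.2588) = (0.0000 + -8.0172, 0.0000 + 2.1482) = (-8.0172, 2.1482)
link 1: phi[1] = 165 + 30 = 195 deg
  cos(195 deg) = -0.9659, sin(195 deg) = -0.2588
  joint[2] = (-8.0172, 2.1482) + 1.5 * (-0.9659, -0.2588) = (-8.0172 + -1.4489, 2.1482 + -0.3882) = (-9.4661, 1.7600)
link 2: phi[2] = 165 + 30 + 20 = 215 deg
  cos(215 deg) = -0.8192, sin(215 deg) = -0.5736
  joint[3] = (-9.4661, 1.7600) + 11.5 * (-0.8192, -0.5736) = (-9.4661 + -9.4202, 1.7600 + -6.5961) = (-18.8863, -4.8362)
link 3: phi[3] = 165 + 30 + 20 + 180 = 395 deg
  cos(395 deg) = 0.8192, sin(395 deg) = 0.5736
  joint[4] = (-18.8863, -4.8362) + 4.2 * (0.8192, 0.5736) = (-18.8863 + 3.4404, -4.8362 + 2.4090) = (-15.4459, -2.4271)
End effector: (-15.4459, -2.4271)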